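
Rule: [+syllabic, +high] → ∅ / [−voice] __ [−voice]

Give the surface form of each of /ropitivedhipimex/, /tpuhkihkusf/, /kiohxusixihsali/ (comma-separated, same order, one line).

roptivedhpimex, tphkhksf, kiohxsxhsali

/ropitivedhipimex/: /i/ is a high vowel flanked by voiceless consonants /p/ and /t/, so it deletes. /i/ is a high vowel flanked by voiceless consonants /h/ and /p/, so it deletes. → [roptivedhpimex].
/tpuhkihkusf/: /u/ is a high vowel flanked by voiceless consonants /p/ and /h/, so it deletes. /i/ is a high vowel flanked by voiceless consonants /k/ and /h/, so it deletes. /u/ is a high vowel flanked by voiceless consonants /k/ and /s/, so it deletes. → [tphkhksf].
/kiohxusixihsali/: /u/ is a high vowel flanked by voiceless consonants /x/ and /s/, so it deletes. /i/ is a high vowel flanked by voiceless consonants /s/ and /x/, so it deletes. /i/ is a high vowel flanked by voiceless consonants /x/ and /h/, so it deletes. → [kiohxsxhsali].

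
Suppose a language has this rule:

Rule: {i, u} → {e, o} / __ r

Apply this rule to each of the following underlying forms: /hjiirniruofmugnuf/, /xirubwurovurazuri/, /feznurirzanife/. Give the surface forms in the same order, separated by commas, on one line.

hjierneruofmugnuf, xerubworovorazori, feznorerzanife

/hjiirniruofmugnuf/: /i/ is a high vowel immediately before /r/, so it lowers to [e]. /i/ is a high vowel immediately before /r/, so it lowers to [e]. → [hjierneruofmugnuf].
/xirubwurovurazuri/: /i/ is a high vowel immediately before /r/, so it lowers to [e]. /u/ is a high vowel immediately before /r/, so it lowers to [o]. /u/ is a high vowel immediately before /r/, so it lowers to [o]. /u/ is a high vowel immediately before /r/, so it lowers to [o]. → [xerubworovorazori].
/feznurirzanife/: /u/ is a high vowel immediately before /r/, so it lowers to [o]. /i/ is a high vowel immediately before /r/, so it lowers to [e]. → [feznorerzanife].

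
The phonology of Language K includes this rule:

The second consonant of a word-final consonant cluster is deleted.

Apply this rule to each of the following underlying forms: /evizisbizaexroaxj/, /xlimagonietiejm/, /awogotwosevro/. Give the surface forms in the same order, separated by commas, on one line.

/evizisbizaexroaxj/: /j/ is the second consonant of a word-final cluster /xj/, so it deletes. → [evizisbizaexroax].
/xlimagonietiejm/: /m/ is the second consonant of a word-final cluster /jm/, so it deletes. → [xlimagonietiej].
/awogotwosevro/: the rule's environment is not met; surfaces unchanged as [awogotwosevro].

evizisbizaexroax, xlimagonietiej, awogotwosevro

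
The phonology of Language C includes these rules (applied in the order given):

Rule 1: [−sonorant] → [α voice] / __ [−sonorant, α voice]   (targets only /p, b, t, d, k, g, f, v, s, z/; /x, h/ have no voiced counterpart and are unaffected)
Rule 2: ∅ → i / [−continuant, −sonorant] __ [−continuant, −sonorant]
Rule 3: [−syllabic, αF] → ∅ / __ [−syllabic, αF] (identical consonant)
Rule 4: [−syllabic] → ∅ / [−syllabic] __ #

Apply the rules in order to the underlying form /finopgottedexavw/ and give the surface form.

finobigotitedexav

Rule 1 (regressive voicing assimilation): /p/ precedes the voiced obstruent /g/, so it voices to [b] by assimilation. /finopgottedexavw/ → finobgottedexavw.
Rule 2 (stop-cluster i-epenthesis): /b/ and /g/ form a stop–stop cluster, so [i] is inserted between them. /t/ and /t/ form a stop–stop cluster, so [i] is inserted between them. /finobgottedexavw/ → finobigotitedexavw.
Rule 3 (degemination): no segment meets the environment; /finobigotitedexavw/ is unchanged.
Rule 4 (final cluster simplification): /w/ is the second consonant of a word-final cluster /vw/, so it deletes. /finobigotitedexavw/ → finobigotitedexav.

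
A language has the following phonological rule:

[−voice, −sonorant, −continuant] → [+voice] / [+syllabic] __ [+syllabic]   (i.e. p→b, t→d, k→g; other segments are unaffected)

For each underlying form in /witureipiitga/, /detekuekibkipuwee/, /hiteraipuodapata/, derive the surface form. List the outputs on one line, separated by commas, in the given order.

/witureipiitga/: /t/ is a voiceless stop between vowels /i/ and /u/, so it voices to [d]. /p/ is a voiceless stop between vowels /i/ and /i/, so it voices to [b]. → [widureibiitga].
/detekuekibkipuwee/: /t/ is a voiceless stop between vowels /e/ and /e/, so it voices to [d]. /k/ is a voiceless stop between vowels /e/ and /u/, so it voices to [g]. /k/ is a voiceless stop between vowels /e/ and /i/, so it voices to [g]. /p/ is a voiceless stop between vowels /i/ and /u/, so it voices to [b]. → [dedeguegibkibuwee].
/hiteraipuodapata/: /t/ is a voiceless stop between vowels /i/ and /e/, so it voices to [d]. /p/ is a voiceless stop between vowels /i/ and /u/, so it voices to [b]. /p/ is a voiceless stop between vowels /a/ and /a/, so it voices to [b]. /t/ is a voiceless stop between vowels /a/ and /a/, so it voices to [d]. → [hideraibuodabada].

widureibiitga, dedeguegibkibuwee, hideraibuodabada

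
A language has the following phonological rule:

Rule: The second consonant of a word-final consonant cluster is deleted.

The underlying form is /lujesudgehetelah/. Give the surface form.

No segment of /lujesudgehetelah/ meets the structural description of the rule, so the form surfaces unchanged.

lujesudgehetelah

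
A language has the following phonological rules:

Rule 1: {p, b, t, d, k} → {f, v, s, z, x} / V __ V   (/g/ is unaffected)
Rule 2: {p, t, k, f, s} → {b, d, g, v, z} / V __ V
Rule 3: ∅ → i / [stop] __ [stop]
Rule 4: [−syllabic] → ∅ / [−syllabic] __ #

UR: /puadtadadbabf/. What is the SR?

Rule 1 (intervocalic spirantization): /d/ is a stop between vowels /a/ and /a/, so it spirantizes to the fricative [z]. /puadtadadbabf/ → puadtazadbabf.
Rule 2 (intervocalic voicing): no segment meets the environment; /puadtazadbabf/ is unchanged.
Rule 3 (stop-cluster i-epenthesis): /d/ and /t/ form a stop–stop cluster, so [i] is inserted between them. /d/ and /b/ form a stop–stop cluster, so [i] is inserted between them. /puadtazadbabf/ → puaditazadibabf.
Rule 4 (final cluster simplification): /f/ is the second consonant of a word-final cluster /bf/, so it deletes. /puaditazadibabf/ → puaditazadibab.

puaditazadibab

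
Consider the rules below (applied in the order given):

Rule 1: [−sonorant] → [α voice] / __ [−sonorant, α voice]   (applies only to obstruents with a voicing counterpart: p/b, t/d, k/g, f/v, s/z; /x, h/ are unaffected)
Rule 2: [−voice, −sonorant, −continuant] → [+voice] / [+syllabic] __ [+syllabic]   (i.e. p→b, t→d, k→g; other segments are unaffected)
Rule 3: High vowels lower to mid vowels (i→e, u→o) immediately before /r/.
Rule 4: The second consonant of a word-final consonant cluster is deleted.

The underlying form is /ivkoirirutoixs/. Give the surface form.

ifkoererudoix

Rule 1 (regressive voicing assimilation): /v/ precedes the voiceless obstruent /k/, so it devoices to [f] by assimilation. /ivkoirirutoixs/ → ifkoirirutoixs.
Rule 2 (intervocalic voicing): /t/ is a voiceless stop between vowels /u/ and /o/, so it voices to [d]. /ifkoirirutoixs/ → ifkoirirudoixs.
Rule 3 (pre-rhotic lowering): /i/ is a high vowel immediately before /r/, so it lowers to [e]. /i/ is a high vowel immediately before /r/, so it lowers to [e]. /ifkoirirudoixs/ → ifkoererudoixs.
Rule 4 (final cluster simplification): /s/ is the second consonant of a word-final cluster /xs/, so it deletes. /ifkoererudoixs/ → ifkoererudoix.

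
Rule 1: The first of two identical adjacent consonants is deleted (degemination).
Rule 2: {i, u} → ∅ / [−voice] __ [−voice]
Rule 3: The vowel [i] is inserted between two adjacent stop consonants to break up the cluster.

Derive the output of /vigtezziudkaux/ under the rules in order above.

Rule 1 (degemination): /zz/ is a geminate; the first /z/ deletes. /vigtezziudkaux/ → vigteziudkaux.
Rule 2 (high vowel syncope): no segment meets the environment; /vigteziudkaux/ is unchanged.
Rule 3 (stop-cluster i-epenthesis): /g/ and /t/ form a stop–stop cluster, so [i] is inserted between them. /d/ and /k/ form a stop–stop cluster, so [i] is inserted between them. /vigteziudkaux/ → vigiteziudikaux.

vigiteziudikaux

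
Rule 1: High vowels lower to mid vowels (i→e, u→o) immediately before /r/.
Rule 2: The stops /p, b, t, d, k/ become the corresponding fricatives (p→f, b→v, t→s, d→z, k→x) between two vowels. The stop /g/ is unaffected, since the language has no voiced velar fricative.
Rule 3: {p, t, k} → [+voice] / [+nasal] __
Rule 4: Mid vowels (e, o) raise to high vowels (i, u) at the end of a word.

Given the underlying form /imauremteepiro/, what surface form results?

imaoremdeeferu

Rule 1 (pre-rhotic lowering): /u/ is a high vowel immediately before /r/, so it lowers to [o]. /i/ is a high vowel immediately before /r/, so it lowers to [e]. /imauremteepiro/ → imaoremteepero.
Rule 2 (intervocalic spirantization): /p/ is a stop between vowels /e/ and /e/, so it spirantizes to the fricative [f]. /imaoremteepero/ → imaoremteefero.
Rule 3 (post-nasal voicing): /t/ is a voiceless stop immediately after the nasal /m/, so it voices to [d]. /imaoremteefero/ → imaoremdeefero.
Rule 4 (final vowel raising): /o/ is a mid vowel in word-final position, so it raises to [u]. /imaoremdeefero/ → imaoremdeeferu.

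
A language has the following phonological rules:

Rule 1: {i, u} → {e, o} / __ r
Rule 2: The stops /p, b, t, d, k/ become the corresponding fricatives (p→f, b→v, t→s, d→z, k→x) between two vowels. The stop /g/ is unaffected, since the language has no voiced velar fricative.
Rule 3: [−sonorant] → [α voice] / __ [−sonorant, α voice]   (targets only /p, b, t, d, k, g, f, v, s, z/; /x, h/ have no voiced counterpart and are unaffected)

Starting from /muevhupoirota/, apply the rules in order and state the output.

Rule 1 (pre-rhotic lowering): /i/ is a high vowel immediately before /r/, so it lowers to [e]. /muevhupoirota/ → muevhupoerota.
Rule 2 (intervocalic spirantization): /p/ is a stop between vowels /u/ and /o/, so it spirantizes to the fricative [f]. /t/ is a stop between vowels /o/ and /a/, so it spirantizes to the fricative [s]. /muevhupoerota/ → muevhufoerosa.
Rule 3 (regressive voicing assimilation): /v/ precedes the voiceless obstruent /h/, so it devoices to [f] by assimilation. /muevhufoerosa/ → muefhufoerosa.

muefhufoerosa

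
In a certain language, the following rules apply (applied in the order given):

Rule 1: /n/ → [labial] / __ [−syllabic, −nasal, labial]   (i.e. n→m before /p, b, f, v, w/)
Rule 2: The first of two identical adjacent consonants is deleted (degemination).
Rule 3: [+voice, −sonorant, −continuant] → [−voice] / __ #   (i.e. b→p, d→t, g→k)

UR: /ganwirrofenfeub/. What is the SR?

gamwirofemfeup

Rule 1 (nasal place assimilation): /n/ precedes the labial consonant /w/, so it assimilates in place to [m]. /n/ precedes the labial consonant /f/, so it assimilates in place to [m]. /ganwirrofenfeub/ → gamwirrofemfeub.
Rule 2 (degemination): /rr/ is a geminate; the first /r/ deletes. /gamwirrofemfeub/ → gamwirofemfeub.
Rule 3 (final devoicing): /b/ is a voiced stop in word-final position, so it devoices to [p]. /gamwirofemfeub/ → gamwirofemfeup.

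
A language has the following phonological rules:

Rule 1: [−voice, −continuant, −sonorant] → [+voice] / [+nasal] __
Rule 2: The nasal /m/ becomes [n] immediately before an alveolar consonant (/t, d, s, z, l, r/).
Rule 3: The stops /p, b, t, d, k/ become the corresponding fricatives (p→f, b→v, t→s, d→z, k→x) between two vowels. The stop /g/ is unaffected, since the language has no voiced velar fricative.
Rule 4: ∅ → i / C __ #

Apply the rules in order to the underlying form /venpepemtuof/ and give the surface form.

venbefenduofi

Rule 1 (post-nasal voicing): /p/ is a voiceless stop immediately after the nasal /n/, so it voices to [b]. /t/ is a voiceless stop immediately after the nasal /m/, so it voices to [d]. /venpepemtuof/ → venbepemduof.
Rule 2 (nasal place assimilation): /m/ precedes the alveolar consonant /d/, so it assimilates in place to [n]. /venbepemduof/ → venbependuof.
Rule 3 (intervocalic spirantization): /p/ is a stop between vowels /e/ and /e/, so it spirantizes to the fricative [f]. /venbependuof/ → venbefenduof.
Rule 4 (final i-epenthesis): the form ends in the consonant /f/, so [i] is inserted word-finally. /venbefenduof/ → venbefenduofi.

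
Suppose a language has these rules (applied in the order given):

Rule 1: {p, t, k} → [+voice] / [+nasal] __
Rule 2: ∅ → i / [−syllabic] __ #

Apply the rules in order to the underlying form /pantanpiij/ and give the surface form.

Rule 1 (post-nasal voicing): /t/ is a voiceless stop immediately after the nasal /n/, so it voices to [d]. /p/ is a voiceless stop immediately after the nasal /n/, so it voices to [b]. /pantanpiij/ → pandanbiij.
Rule 2 (final i-epenthesis): the form ends in the consonant /j/, so [i] is inserted word-finally. /pandanbiij/ → pandanbiiji.

pandanbiiji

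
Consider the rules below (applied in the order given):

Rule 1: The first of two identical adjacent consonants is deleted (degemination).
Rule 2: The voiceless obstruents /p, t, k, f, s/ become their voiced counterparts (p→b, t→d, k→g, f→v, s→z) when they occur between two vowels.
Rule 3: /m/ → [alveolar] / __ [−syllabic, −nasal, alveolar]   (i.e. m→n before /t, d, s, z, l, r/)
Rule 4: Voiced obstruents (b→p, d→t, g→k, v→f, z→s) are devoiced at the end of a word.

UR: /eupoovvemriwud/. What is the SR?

Rule 1 (degemination): /vv/ is a geminate; the first /v/ deletes. /eupoovvemriwud/ → eupoovemriwud.
Rule 2 (intervocalic voicing): /p/ is a voiceless obstruent between vowels /u/ and /o/, so it voices to [b]. /eupoovemriwud/ → euboovemriwud.
Rule 3 (nasal place assimilation): /m/ precedes the alveolar consonant /r/, so it assimilates in place to [n]. /euboovemriwud/ → euboovenriwud.
Rule 4 (final devoicing): /d/ is a voiced obstruent in word-final position, so it devoices to [t]. /euboovenriwud/ → euboovenriwut.

euboovenriwut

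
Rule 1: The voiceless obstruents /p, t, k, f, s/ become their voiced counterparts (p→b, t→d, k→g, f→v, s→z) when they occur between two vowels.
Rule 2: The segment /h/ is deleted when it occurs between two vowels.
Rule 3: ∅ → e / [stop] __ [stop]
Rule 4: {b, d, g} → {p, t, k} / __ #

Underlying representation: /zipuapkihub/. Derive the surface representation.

Rule 1 (intervocalic voicing): /p/ is a voiceless obstruent between vowels /i/ and /u/, so it voices to [b]. /zipuapkihub/ → zibuapkihub.
Rule 2 (intervocalic h-deletion): /h/ occurs between vowels /i/ and /u/, so it deletes. /zibuapkihub/ → zibuapkiub.
Rule 3 (stop-cluster e-epenthesis): /p/ and /k/ form a stop–stop cluster, so [e] is inserted between them. /zibuapkiub/ → zibuapekiub.
Rule 4 (final devoicing): /b/ is a voiced stop in word-final position, so it devoices to [p]. /zibuapekiub/ → zibuapekiup.

zibuapekiup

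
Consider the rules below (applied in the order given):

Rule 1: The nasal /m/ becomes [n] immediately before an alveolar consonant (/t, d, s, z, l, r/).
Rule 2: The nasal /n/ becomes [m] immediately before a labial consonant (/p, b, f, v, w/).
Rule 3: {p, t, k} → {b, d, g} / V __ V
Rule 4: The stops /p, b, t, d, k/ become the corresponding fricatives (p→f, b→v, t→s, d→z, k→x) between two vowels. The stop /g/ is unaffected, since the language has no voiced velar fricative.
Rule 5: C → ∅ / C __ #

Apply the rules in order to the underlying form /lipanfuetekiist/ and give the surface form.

Rule 1 (nasal place assimilation): no segment meets the environment; /lipanfuetekiist/ is unchanged.
Rule 2 (nasal place assimilation): /n/ precedes the labial consonant /f/, so it assimilates in place to [m]. /lipanfuetekiist/ → lipamfuetekiist.
Rule 3 (intervocalic voicing): /p/ is a voiceless stop between vowels /i/ and /a/, so it voices to [b]. /t/ is a voiceless stop between vowels /e/ and /e/, so it voices to [d]. /k/ is a voiceless stop between vowels /e/ and /i/, so it voices to [g]. /lipamfuetekiist/ → libamfuedegiist.
Rule 4 (intervocalic spirantization): /b/ is a stop between vowels /i/ and /a/, so it spirantizes to the fricative [v]. /d/ is a stop between vowels /e/ and /e/, so it spirantizes to the fricative [z]. /libamfuedegiist/ → livamfuezegiist.
Rule 5 (final cluster simplification): /t/ is the second consonant of a word-final cluster /st/, so it deletes. /livamfuezegiist/ → livamfuezegiis.

livamfuezegiis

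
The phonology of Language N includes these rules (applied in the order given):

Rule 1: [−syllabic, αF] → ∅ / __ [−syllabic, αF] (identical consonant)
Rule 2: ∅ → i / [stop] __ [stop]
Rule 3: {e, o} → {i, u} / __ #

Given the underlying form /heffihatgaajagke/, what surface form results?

Rule 1 (degemination): /ff/ is a geminate; the first /f/ deletes. /heffihatgaajagke/ → hefihatgaajagke.
Rule 2 (stop-cluster i-epenthesis): /t/ and /g/ form a stop–stop cluster, so [i] is inserted between them. /g/ and /k/ form a stop–stop cluster, so [i] is inserted between them. /hefihatgaajagke/ → hefihatigaajagike.
Rule 3 (final vowel raising): /e/ is a mid vowel in word-final position, so it raises to [i]. /hefihatigaajagike/ → hefihatigaajagiki.

hefihatigaajagiki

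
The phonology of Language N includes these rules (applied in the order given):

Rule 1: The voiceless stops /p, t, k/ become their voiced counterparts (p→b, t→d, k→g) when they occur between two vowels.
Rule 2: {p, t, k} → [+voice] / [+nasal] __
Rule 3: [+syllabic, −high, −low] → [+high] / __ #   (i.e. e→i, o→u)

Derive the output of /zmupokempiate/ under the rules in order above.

Rule 1 (intervocalic voicing): /p/ is a voiceless stop between vowels /u/ and /o/, so it voices to [b]. /k/ is a voiceless stop between vowels /o/ and /e/, so it voices to [g]. /t/ is a voiceless stop between vowels /a/ and /e/, so it voices to [d]. /zmupokempiate/ → zmubogempiade.
Rule 2 (post-nasal voicing): /p/ is a voiceless stop immediately after the nasal /m/, so it voices to [b]. /zmubogempiade/ → zmubogembiade.
Rule 3 (final vowel raising): /e/ is a mid vowel in word-final position, so it raises to [i]. /zmubogembiade/ → zmubogembiadi.

zmubogembiadi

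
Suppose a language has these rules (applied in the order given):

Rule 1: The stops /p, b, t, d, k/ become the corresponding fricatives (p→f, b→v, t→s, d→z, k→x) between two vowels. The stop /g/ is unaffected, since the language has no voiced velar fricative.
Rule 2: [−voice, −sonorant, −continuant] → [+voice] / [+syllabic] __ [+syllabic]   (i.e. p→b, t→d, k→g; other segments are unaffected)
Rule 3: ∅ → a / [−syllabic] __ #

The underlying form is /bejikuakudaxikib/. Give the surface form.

bejixuaxuzaxixiba

Rule 1 (intervocalic spirantization): /k/ is a stop between vowels /i/ and /u/, so it spirantizes to the fricative [x]. /k/ is a stop between vowels /a/ and /u/, so it spirantizes to the fricative [x]. /d/ is a stop between vowels /u/ and /a/, so it spirantizes to the fricative [z]. /k/ is a stop between vowels /i/ and /i/, so it spirantizes to the fricative [x]. /bejikuakudaxikib/ → bejixuaxuzaxixib.
Rule 2 (intervocalic voicing): no segment meets the environment; /bejixuaxuzaxixib/ is unchanged.
Rule 3 (final a-epenthesis): the form ends in the consonant /b/, so [a] is inserted word-finally. /bejixuaxuzaxixib/ → bejixuaxuzaxixiba.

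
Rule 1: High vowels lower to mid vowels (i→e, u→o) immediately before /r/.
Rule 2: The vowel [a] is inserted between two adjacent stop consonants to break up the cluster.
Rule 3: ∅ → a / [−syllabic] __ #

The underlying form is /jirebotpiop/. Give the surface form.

Rule 1 (pre-rhotic lowering): /i/ is a high vowel immediately before /r/, so it lowers to [e]. /jirebotpiop/ → jerebotpiop.
Rule 2 (stop-cluster a-epenthesis): /t/ and /p/ form a stop–stop cluster, so [a] is inserted between them. /jerebotpiop/ → jerebotapiop.
Rule 3 (final a-epenthesis): the form ends in the consonant /p/, so [a] is inserted word-finally. /jerebotapiop/ → jerebotapiopa.

jerebotapiopa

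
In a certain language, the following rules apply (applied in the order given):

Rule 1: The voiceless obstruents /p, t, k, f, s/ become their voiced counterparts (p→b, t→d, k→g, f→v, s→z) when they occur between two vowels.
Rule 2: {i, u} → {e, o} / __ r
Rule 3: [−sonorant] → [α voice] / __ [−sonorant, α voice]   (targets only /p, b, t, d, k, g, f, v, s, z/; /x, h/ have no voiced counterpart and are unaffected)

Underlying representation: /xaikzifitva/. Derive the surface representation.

xaigzividva

Rule 1 (intervocalic voicing): /f/ is a voiceless obstruent between vowels /i/ and /i/, so it voices to [v]. /xaikzifitva/ → xaikzivitva.
Rule 2 (pre-rhotic lowering): no segment meets the environment; /xaikzivitva/ is unchanged.
Rule 3 (regressive voicing assimilation): /k/ precedes the voiced obstruent /z/, so it voices to [g] by assimilation. /t/ precedes the voiced obstruent /v/, so it voices to [d] by assimilation. /xaikzivitva/ → xaigzividva.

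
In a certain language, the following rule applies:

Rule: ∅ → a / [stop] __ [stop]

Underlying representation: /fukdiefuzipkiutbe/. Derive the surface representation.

fukadiefuzipakiutabe

/k/ and /d/ form a stop–stop cluster, so [a] is inserted between them.
/p/ and /k/ form a stop–stop cluster, so [a] is inserted between them.
/t/ and /b/ form a stop–stop cluster, so [a] is inserted between them.
Surface form: [fukadiefuzipakiutabe].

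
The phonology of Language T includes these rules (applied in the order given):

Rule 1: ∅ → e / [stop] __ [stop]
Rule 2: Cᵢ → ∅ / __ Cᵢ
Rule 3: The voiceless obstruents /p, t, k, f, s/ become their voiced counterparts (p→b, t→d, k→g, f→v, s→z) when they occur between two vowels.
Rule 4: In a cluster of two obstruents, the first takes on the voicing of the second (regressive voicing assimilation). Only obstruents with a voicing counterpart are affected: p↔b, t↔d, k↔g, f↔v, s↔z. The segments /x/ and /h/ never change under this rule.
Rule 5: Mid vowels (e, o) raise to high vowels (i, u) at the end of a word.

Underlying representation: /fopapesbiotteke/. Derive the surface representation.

fobabezbiodedegi

Rule 1 (stop-cluster e-epenthesis): /t/ and /t/ form a stop–stop cluster, so [e] is inserted between them. /fopapesbiotteke/ → fopapesbioteteke.
Rule 2 (degemination): no segment meets the environment; /fopapesbioteteke/ is unchanged.
Rule 3 (intervocalic voicing): /p/ is a voiceless obstruent between vowels /o/ and /a/, so it voices to [b]. /p/ is a voiceless obstruent between vowels /a/ and /e/, so it voices to [b]. /t/ is a voiceless obstruent between vowels /o/ and /e/, so it voices to [d]. /t/ is a voiceless obstruent between vowels /e/ and /e/, so it voices to [d]. /k/ is a voiceless obstruent between vowels /e/ and /e/, so it voices to [g]. /fopapesbioteteke/ → fobabesbiodedege.
Rule 4 (regressive voicing assimilation): /s/ precedes the voiced obstruent /b/, so it voices to [z] by assimilation. /fobabesbiodedege/ → fobabezbiodedege.
Rule 5 (final vowel raising): /e/ is a mid vowel in word-final position, so it raises to [i]. /fobabezbiodedege/ → fobabezbiodedegi.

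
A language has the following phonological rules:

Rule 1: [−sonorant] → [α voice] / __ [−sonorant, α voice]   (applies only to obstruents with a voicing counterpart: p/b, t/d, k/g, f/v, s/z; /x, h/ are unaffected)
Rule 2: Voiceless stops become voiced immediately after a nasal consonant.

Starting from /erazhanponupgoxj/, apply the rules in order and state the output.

Rule 1 (regressive voicing assimilation): /z/ precedes the voiceless obstruent /h/, so it devoices to [s] by assimilation. /p/ precedes the voiced obstruent /g/, so it voices to [b] by assimilation. /erazhanponupgoxj/ → erashanponubgoxj.
Rule 2 (post-nasal voicing): /p/ is a voiceless stop immediately after the nasal /n/, so it voices to [b]. /erashanponubgoxj/ → erashanbonubgoxj.

erashanbonubgoxj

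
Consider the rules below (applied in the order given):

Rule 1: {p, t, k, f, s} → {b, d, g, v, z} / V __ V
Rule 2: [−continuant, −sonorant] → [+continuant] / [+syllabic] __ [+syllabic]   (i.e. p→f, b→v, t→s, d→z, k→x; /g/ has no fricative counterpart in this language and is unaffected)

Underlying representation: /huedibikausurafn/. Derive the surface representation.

huezivigauzurafn

Rule 1 (intervocalic voicing): /k/ is a voiceless obstruent between vowels /i/ and /a/, so it voices to [g]. /s/ is a voiceless obstruent between vowels /u/ and /u/, so it voices to [z]. /huedibikausurafn/ → huedibigauzurafn.
Rule 2 (intervocalic spirantization): /d/ is a stop between vowels /e/ and /i/, so it spirantizes to the fricative [z]. /b/ is a stop between vowels /i/ and /i/, so it spirantizes to the fricative [v]. /huedibigauzurafn/ → huezivigauzurafn.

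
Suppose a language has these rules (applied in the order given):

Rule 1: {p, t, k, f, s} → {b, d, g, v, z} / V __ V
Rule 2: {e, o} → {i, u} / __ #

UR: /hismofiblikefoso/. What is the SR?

hismovibligevozu

Rule 1 (intervocalic voicing): /f/ is a voiceless obstruent between vowels /o/ and /i/, so it voices to [v]. /k/ is a voiceless obstruent between vowels /i/ and /e/, so it voices to [g]. /f/ is a voiceless obstruent between vowels /e/ and /o/, so it voices to [v]. /s/ is a voiceless obstruent between vowels /o/ and /o/, so it voices to [z]. /hismofiblikefoso/ → hismovibligevozo.
Rule 2 (final vowel raising): /o/ is a mid vowel in word-final position, so it raises to [u]. /hismovibligevozo/ → hismovibligevozu.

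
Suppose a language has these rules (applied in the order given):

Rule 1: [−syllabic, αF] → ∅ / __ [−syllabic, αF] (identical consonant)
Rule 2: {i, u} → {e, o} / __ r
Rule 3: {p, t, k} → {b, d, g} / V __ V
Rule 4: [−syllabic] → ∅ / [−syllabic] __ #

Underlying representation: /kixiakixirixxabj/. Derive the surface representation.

kixiagixerixab

Rule 1 (degemination): /xx/ is a geminate; the first /x/ deletes. /kixiakixirixxabj/ → kixiakixirixabj.
Rule 2 (pre-rhotic lowering): /i/ is a high vowel immediately before /r/, so it lowers to [e]. /kixiakixirixabj/ → kixiakixerixabj.
Rule 3 (intervocalic voicing): /k/ is a voiceless stop between vowels /a/ and /i/, so it voices to [g]. /kixiakixerixabj/ → kixiagixerixabj.
Rule 4 (final cluster simplification): /j/ is the second consonant of a word-final cluster /bj/, so it deletes. /kixiagixerixabj/ → kixiagixerixab.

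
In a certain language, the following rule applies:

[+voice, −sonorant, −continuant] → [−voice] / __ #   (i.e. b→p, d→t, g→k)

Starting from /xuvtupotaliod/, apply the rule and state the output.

xuvtupotaliot

/d/ is a voiced stop in word-final position, so it devoices to [t].
Surface form: [xuvtupotaliot].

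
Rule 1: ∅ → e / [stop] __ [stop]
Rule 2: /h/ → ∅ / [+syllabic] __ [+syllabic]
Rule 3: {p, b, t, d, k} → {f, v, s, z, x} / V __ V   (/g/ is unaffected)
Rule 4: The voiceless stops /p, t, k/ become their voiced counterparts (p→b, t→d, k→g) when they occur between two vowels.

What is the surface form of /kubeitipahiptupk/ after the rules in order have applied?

kuveisifaifesufek

Rule 1 (stop-cluster e-epenthesis): /p/ and /t/ form a stop–stop cluster, so [e] is inserted between them. /p/ and /k/ form a stop–stop cluster, so [e] is inserted between them. /kubeitipahiptupk/ → kubeitipahipetupek.
Rule 2 (intervocalic h-deletion): /h/ occurs between vowels /a/ and /i/, so it deletes. /kubeitipahipetupek/ → kubeitipaipetupek.
Rule 3 (intervocalic spirantization): /b/ is a stop between vowels /u/ and /e/, so it spirantizes to the fricative [v]. /t/ is a stop between vowels /i/ and /i/, so it spirantizes to the fricative [s]. /p/ is a stop between vowels /i/ and /a/, so it spirantizes to the fricative [f]. /p/ is a stop between vowels /i/ and /e/, so it spirantizes to the fricative [f]. /t/ is a stop between vowels /e/ and /u/, so it spirantizes to the fricative [s]. /p/ is a stop between vowels /u/ and /e/, so it spirantizes to the fricative [f]. /kubeitipaipetupek/ → kuveisifaifesufek.
Rule 4 (intervocalic voicing): no segment meets the environment; /kuveisifaifesufek/ is unchanged.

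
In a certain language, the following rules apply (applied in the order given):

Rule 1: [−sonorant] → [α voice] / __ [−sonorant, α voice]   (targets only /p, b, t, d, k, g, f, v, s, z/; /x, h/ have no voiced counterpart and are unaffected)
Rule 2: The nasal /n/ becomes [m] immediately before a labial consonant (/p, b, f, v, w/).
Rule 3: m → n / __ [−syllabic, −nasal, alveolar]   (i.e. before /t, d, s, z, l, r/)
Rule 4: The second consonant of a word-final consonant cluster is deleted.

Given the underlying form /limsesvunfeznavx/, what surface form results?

Rule 1 (regressive voicing assimilation): /s/ precedes the voiced obstruent /v/, so it voices to [z] by assimilation. /v/ precedes the voiceless obstruent /x/, so it devoices to [f] by assimilation. /limsesvunfeznavx/ → limsezvunfeznafx.
Rule 2 (nasal place assimilation): /n/ precedes the labial consonant /f/, so it assimilates in place to [m]. /limsezvunfeznafx/ → limsezvumfeznafx.
Rule 3 (nasal place assimilation): /m/ precedes the alveolar consonant /s/, so it assimilates in place to [n]. /limsezvumfeznafx/ → linsezvumfeznafx.
Rule 4 (final cluster simplification): /x/ is the second consonant of a word-final cluster /fx/, so it deletes. /linsezvumfeznafx/ → linsezvumfeznaf.

linsezvumfeznaf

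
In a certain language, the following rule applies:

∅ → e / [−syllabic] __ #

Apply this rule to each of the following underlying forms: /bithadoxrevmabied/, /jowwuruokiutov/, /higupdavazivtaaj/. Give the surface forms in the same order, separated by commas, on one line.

bithadoxrevmabiede, jowwuruokiutove, higupdavazivtaaje

/bithadoxrevmabied/: the form ends in the consonant /d/, so [e] is inserted word-finally. → [bithadoxrevmabiede].
/jowwuruokiutov/: the form ends in the consonant /v/, so [e] is inserted word-finally. → [jowwuruokiutove].
/higupdavazivtaaj/: the form ends in the consonant /j/, so [e] is inserted word-finally. → [higupdavazivtaaje].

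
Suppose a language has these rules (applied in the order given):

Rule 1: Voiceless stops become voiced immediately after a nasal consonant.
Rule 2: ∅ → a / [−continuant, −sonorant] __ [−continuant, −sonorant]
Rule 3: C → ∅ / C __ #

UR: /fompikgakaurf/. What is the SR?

fombikagakaur

Rule 1 (post-nasal voicing): /p/ is a voiceless stop immediately after the nasal /m/, so it voices to [b]. /fompikgakaurf/ → fombikgakaurf.
Rule 2 (stop-cluster a-epenthesis): /k/ and /g/ form a stop–stop cluster, so [a] is inserted between them. /fombikgakaurf/ → fombikagakaurf.
Rule 3 (final cluster simplification): /f/ is the second consonant of a word-final cluster /rf/, so it deletes. /fombikagakaurf/ → fombikagakaur.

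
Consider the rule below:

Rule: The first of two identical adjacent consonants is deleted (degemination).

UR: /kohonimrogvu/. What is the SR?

kohonimrogvu

No segment of /kohonimrogvu/ meets the structural description of the rule, so the form surfaces unchanged.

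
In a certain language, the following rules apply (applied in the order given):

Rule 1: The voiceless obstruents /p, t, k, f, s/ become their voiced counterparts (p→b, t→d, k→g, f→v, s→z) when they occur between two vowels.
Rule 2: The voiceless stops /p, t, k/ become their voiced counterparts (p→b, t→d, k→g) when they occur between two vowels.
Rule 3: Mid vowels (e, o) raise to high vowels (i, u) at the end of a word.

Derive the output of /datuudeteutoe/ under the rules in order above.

daduudedeudoi

Rule 1 (intervocalic voicing): /t/ is a voiceless obstruent between vowels /a/ and /u/, so it voices to [d]. /t/ is a voiceless obstruent between vowels /e/ and /e/, so it voices to [d]. /t/ is a voiceless obstruent between vowels /u/ and /o/, so it voices to [d]. /datuudeteutoe/ → daduudedeudoe.
Rule 2 (intervocalic voicing): no segment meets the environment; /daduudedeudoe/ is unchanged.
Rule 3 (final vowel raising): /e/ is a mid vowel in word-final position, so it raises to [i]. /daduudedeudoe/ → daduudedeudoi.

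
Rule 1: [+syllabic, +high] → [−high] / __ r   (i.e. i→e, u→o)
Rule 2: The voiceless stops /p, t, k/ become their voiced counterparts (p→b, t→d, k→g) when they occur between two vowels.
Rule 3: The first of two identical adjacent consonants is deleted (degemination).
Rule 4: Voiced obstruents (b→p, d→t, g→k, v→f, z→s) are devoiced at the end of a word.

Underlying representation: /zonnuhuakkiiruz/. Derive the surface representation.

zonuhuakierus

Rule 1 (pre-rhotic lowering): /i/ is a high vowel immediately before /r/, so it lowers to [e]. /zonnuhuakkiiruz/ → zonnuhuakkieruz.
Rule 2 (intervocalic voicing): no segment meets the environment; /zonnuhuakkieruz/ is unchanged.
Rule 3 (degemination): /nn/ is a geminate; the first /n/ deletes. /kk/ is a geminate; the first /k/ deletes. /zonnuhuakkieruz/ → zonuhuakieruz.
Rule 4 (final devoicing): /z/ is a voiced obstruent in word-final position, so it devoices to [s]. /zonuhuakieruz/ → zonuhuakierus.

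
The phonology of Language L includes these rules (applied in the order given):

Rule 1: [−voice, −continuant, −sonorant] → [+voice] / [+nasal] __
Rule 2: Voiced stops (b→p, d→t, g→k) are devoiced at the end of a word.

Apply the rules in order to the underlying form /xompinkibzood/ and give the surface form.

Rule 1 (post-nasal voicing): /p/ is a voiceless stop immediately after the nasal /m/, so it voices to [b]. /k/ is a voiceless stop immediately after the nasal /n/, so it voices to [g]. /xompinkibzood/ → xombingibzood.
Rule 2 (final devoicing): /d/ is a voiced stop in word-final position, so it devoices to [t]. /xombingibzood/ → xombingibzoot.

xombingibzoot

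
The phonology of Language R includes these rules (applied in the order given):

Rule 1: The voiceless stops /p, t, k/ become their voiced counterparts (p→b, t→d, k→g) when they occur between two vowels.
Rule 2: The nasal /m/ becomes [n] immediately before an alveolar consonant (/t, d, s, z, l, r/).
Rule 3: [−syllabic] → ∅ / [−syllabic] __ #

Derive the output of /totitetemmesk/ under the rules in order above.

Rule 1 (intervocalic voicing): /t/ is a voiceless stop between vowels /o/ and /i/, so it voices to [d]. /t/ is a voiceless stop between vowels /i/ and /e/, so it voices to [d]. /t/ is a voiceless stop between vowels /e/ and /e/, so it voices to [d]. /totitetemmesk/ → todidedemmesk.
Rule 2 (nasal place assimilation): no segment meets the environment; /todidedemmesk/ is unchanged.
Rule 3 (final cluster simplification): /k/ is the second consonant of a word-final cluster /sk/, so it deletes. /todidedemmesk/ → todidedemmes.

todidedemmes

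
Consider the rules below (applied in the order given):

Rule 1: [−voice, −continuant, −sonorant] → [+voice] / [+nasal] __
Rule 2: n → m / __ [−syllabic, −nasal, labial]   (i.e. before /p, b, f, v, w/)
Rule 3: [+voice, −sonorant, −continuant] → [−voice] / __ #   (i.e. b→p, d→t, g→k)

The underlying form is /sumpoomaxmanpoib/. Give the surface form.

sumboomaxmamboip

Rule 1 (post-nasal voicing): /p/ is a voiceless stop immediately after the nasal /m/, so it voices to [b]. /p/ is a voiceless stop immediately after the nasal /n/, so it voices to [b]. /sumpoomaxmanpoib/ → sumboomaxmanboib.
Rule 2 (nasal place assimilation): /n/ precedes the labial consonant /b/, so it assimilates in place to [m]. /sumboomaxmanboib/ → sumboomaxmamboib.
Rule 3 (final devoicing): /b/ is a voiced stop in word-final position, so it devoices to [p]. /sumboomaxmamboib/ → sumboomaxmamboip.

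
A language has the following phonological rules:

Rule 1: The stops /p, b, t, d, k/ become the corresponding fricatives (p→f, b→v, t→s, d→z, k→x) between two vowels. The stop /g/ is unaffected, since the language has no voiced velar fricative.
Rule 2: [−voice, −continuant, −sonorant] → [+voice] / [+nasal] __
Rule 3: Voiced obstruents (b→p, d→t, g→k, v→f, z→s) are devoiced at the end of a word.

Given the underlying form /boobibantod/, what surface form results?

boovivandot

Rule 1 (intervocalic spirantization): /b/ is a stop between vowels /o/ and /i/, so it spirantizes to the fricative [v]. /b/ is a stop between vowels /i/ and /a/, so it spirantizes to the fricative [v]. /boobibantod/ → boovivantod.
Rule 2 (post-nasal voicing): /t/ is a voiceless stop immediately after the nasal /n/, so it voices to [d]. /boovivantod/ → boovivandod.
Rule 3 (final devoicing): /d/ is a voiced obstruent in word-final position, so it devoices to [t]. /boovivandod/ → boovivandot.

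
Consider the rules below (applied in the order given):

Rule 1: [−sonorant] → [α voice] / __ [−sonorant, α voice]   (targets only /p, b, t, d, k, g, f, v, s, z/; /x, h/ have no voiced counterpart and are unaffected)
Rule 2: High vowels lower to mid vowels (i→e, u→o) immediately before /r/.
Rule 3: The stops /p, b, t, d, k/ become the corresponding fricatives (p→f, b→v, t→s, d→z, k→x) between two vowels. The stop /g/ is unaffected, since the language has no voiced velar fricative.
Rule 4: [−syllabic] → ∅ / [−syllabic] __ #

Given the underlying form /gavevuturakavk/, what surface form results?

Rule 1 (regressive voicing assimilation): /v/ precedes the voiceless obstruent /k/, so it devoices to [f] by assimilation. /gavevuturakavk/ → gavevuturakafk.
Rule 2 (pre-rhotic lowering): /u/ is a high vowel immediately before /r/, so it lowers to [o]. /gavevuturakafk/ → gavevutorakafk.
Rule 3 (intervocalic spirantization): /t/ is a stop between vowels /u/ and /o/, so it spirantizes to the fricative [s]. /k/ is a stop between vowels /a/ and /a/, so it spirantizes to the fricative [x]. /gavevutorakafk/ → gavevusoraxafk.
Rule 4 (final cluster simplification): /k/ is the second consonant of a word-final cluster /fk/, so it deletes. /gavevusoraxafk/ → gavevusoraxaf.

gavevusoraxaf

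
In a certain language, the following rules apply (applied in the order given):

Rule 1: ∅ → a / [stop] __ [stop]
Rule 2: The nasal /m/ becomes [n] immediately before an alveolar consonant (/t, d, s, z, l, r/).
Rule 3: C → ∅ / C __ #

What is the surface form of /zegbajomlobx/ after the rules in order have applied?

zegabajonlob

Rule 1 (stop-cluster a-epenthesis): /g/ and /b/ form a stop–stop cluster, so [a] is inserted between them. /zegbajomlobx/ → zegabajomlobx.
Rule 2 (nasal place assimilation): /m/ precedes the alveolar consonant /l/, so it assimilates in place to [n]. /zegabajomlobx/ → zegabajonlobx.
Rule 3 (final cluster simplification): /x/ is the second consonant of a word-final cluster /bx/, so it deletes. /zegabajonlobx/ → zegabajonlob.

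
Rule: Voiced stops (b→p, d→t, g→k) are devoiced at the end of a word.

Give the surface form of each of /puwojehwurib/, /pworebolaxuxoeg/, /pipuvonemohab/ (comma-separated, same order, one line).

puwojehwurip, pworebolaxuxoek, pipuvonemohap

/puwojehwurib/: /b/ is a voiced stop in word-final position, so it devoices to [p]. → [puwojehwurip].
/pworebolaxuxoeg/: /g/ is a voiced stop in word-final position, so it devoices to [k]. → [pworebolaxuxoek].
/pipuvonemohab/: /b/ is a voiced stop in word-final position, so it devoices to [p]. → [pipuvonemohap].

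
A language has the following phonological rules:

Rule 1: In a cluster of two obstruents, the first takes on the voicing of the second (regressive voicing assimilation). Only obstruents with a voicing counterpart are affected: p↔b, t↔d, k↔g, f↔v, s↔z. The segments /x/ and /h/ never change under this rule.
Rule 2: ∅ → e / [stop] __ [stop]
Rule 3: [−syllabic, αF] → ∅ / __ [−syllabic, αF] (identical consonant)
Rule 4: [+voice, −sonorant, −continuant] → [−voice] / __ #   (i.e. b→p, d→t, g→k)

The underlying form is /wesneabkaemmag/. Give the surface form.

wesneapekaemak

Rule 1 (regressive voicing assimilation): /b/ precedes the voiceless obstruent /k/, so it devoices to [p] by assimilation. /wesneabkaemmag/ → wesneapkaemmag.
Rule 2 (stop-cluster e-epenthesis): /p/ and /k/ form a stop–stop cluster, so [e] is inserted between them. /wesneapkaemmag/ → wesneapekaemmag.
Rule 3 (degemination): /mm/ is a geminate; the first /m/ deletes. /wesneapekaemmag/ → wesneapekaemag.
Rule 4 (final devoicing): /g/ is a voiced stop in word-final position, so it devoices to [k]. /wesneapekaemag/ → wesneapekaemak.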